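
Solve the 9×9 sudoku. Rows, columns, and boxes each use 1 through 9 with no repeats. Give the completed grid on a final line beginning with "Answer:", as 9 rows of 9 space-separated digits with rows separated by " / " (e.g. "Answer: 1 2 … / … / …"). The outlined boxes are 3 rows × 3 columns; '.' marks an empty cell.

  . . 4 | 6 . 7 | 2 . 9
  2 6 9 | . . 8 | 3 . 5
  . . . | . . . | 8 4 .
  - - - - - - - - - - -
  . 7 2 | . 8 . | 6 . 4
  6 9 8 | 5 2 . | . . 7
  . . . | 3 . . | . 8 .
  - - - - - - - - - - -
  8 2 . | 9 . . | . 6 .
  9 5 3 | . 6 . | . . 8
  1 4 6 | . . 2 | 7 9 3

Step 1. [r4c4∈{1}] r4c4 has the single candidate 1. So r4c4=1.
Step 2. [r7c9∈{1}] only 1 remains possible at r7c9 ⇒ r7c9=1.
Step 3. [r5c6∈{4}] only 4 remains possible at r5c6 ⇒ r5c6=4.
Step 4. [r6c7∈{1,5,9}] in col 7, 9 fits only at r6c7. So r6c7=9.
Step 5. [r3c5∈{1,3,5,9}] across col 5, 9 lands solely at r3c5 ⇒ r3c5=9.
Step 6. [r4c1∈{3,5}] across box 4, 3 lands solely at r4c1 ⇒ r4c1=3.
Step 7. [r1c1∈{5}] nothing but 5 survives at r1c1 ⇒ r1c1=5.
Step 8. [r1c8∈{1}] r1c8 has the single candidate 1. So r1c8=1.
Step 9. [r7c7∈{4,5}] across col 7, 5 lands solely at r7c7, so r7c7=5.
Step 10. [r7c5∈{3,4,7}] row 7 places 4 nowhere but r7c5. So r7c5=4.
Step 11. [r1c5∈{3}] nothing but 3 survives at r1c5, so r1c5=3.
Step 12. [r6c2∈{1}] r6c2 is down to just 1, so r6c2=1.
Step 13. [r3c3∈{1,7}] col 3 places 1 nowhere but r3c3, so r3c3=1.
Step 14. [r8c8∈{2}] nothing but 2 survives at r8c8 ⇒ r8c8=2.
Step 15. [r8c6∈{1}] nothing but 1 survives at r8c6. So r8c6=1.
Step 16. [r5c8∈{3}] nothing but 3 survives at r5c8, so r5c8=3.
Step 17. [r7c3∈{7}] nothing but 7 survives at r7c3 ⇒ r7c3=7.
Step 18. [r2c4∈{4}] nothing but 4 survives at r2c4 ⇒ r2c4=4.
Step 19. [r3c2∈{3}] r3c2's peers cover all but 3, so r3c2=3.
Step 20. [r3c4∈{2}] r3c4's peers cover all but 2 ⇒ r3c4=2.
Step 21. [r4c8∈{5}] r4c8's peers cover all but 5, so r4c8=5.
Step 22. [r3c1∈{7}] r3c1 is down to just 7, so r3c1=7.
Step 23. [r3c9∈{6}] r3c9's peers cover all but 6 ⇒ r3c9=6.
Step 24. [r3c6∈{5}] only 5 remains possible at r3c6 ⇒ r3c6=5.
Step 25. [r2c8∈{7}] r2c8 has the single candidate 7 ⇒ r2c8=7.
Step 26. [r9c4∈{8}] r9c4 has the single candidate 8, so r9c4=8.
Step 27. [r8c7∈{4}] r8c7's peers cover all but 4, so r8c7=4.
Step 28. [r6c9∈{2}] r6c9 has the single candidate 2. So r6c9=2.
Step 29. [r8c4∈{7}] r8c4 is down to just 7 ⇒ r8c4=7.
Step 30. [r5c7∈{1}] r5c7 has the single candidate 1, so r5c7=1.
Step 31. [r9c5∈{5}] r9c5's peers cover all but 5. So r9c5=5.
Step 32. [r7c6∈{3}] r7c6 is down to just 3, so r7c6=3.
Step 33. [r6c1∈{4}] r6c1's peers cover all but 4, so r6c1=4.
Step 34. [r6c3∈{5}] nothing but 5 survives at r6c3, so r6c3=5.
Step 35. [r4c6∈{9}] nothing but 9 survives at r4c6 ⇒ r4c6=9.
Step 36. [r6c6∈{6}] r6c6 has the single candidate 6. So r6c6=6.
Step 37. [r2c5∈{1}] r2c5 is down to just 1. So r2c5=1.
Step 38. [r6c5∈{7}] r6c5 has the single candidate 7. So r6c5=7.
Step 39. [r1c2∈{8}] only 8 remains possible at r1c2 ⇒ r1c2=8.

Answer: 5 8 4 6 3 7 2 1 9 / 2 6 9 4 1 8 3 7 5 / 7 3 1 2 9 5 8 4 6 / 3 7 2 1 8 9 6 5 4 / 6 9 8 5 2 4 1 3 7 / 4 1 5 3 7 6 9 8 2 / 8 2 7 9 4 3 5 6 1 / 9 5 3 7 6 1 4 2 8 / 1 4 6 8 5 2 7 9 3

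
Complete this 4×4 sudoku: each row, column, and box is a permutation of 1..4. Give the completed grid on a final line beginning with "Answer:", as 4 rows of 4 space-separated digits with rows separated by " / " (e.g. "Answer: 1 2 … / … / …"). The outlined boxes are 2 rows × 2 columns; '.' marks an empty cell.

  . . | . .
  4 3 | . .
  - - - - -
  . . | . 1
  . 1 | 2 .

Step 1. [r1c2∈{2}] r1c2's peers cover all but 2 ⇒ r1c2=2.
Step 2. [r4c4∈{3,4}] in row 4, 4 fits only at r4c4 ⇒ r4c4=4.
Step 3. [r1c3∈{1,3,4}] r1c3 is the only open cell in row 1 admitting 4, so r1c3=4.
Step 4. [r3c3∈{3}] nothing but 3 survives at r3c3 ⇒ r3c3=3.
Step 5. [r4c1∈{3}] r4c1 is down to just 3. So r4c1=3.
Step 6. [r1c4∈{3}] nothing but 3 survives at r1c4 ⇒ r1c4=3.
Step 7. [r2c4∈{2}] only 2 remains possible at r2c4 ⇒ r2c4=2.
Step 8. [r3c1∈{2}] r3c1's peers cover all but 2 ⇒ r3c1=2.
Step 9. [r1c1∈{1}] nothing but 1 survives at r1c1 ⇒ r1c1=1.
Step 10. [r2c3∈{1}] only 1 remains possible at r2c3, so r2c3=1.
Step 11. [r3c2∈{4}] nothing but 4 survives at r3c2. So r3c2=4.

Answer: 1 2 4 3 / 4 3 1 2 / 2 4 3 1 / 3 1 2 4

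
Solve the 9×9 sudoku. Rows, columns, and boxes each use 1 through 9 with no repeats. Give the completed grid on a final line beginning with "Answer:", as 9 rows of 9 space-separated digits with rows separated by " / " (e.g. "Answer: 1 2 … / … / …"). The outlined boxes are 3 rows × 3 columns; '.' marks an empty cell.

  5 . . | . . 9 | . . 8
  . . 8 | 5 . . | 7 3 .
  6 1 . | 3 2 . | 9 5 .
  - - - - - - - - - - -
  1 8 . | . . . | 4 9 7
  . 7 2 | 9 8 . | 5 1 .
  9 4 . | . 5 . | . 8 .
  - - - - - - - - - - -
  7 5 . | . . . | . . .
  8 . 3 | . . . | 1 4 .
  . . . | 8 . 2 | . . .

Step 1. [r6c3∈{6}] only 6 remains possible at r6c3, so r6c3=6.
Step 2. [r5c9∈{3,6}] box 6 places 6 nowhere but r5c9 ⇒ r5c9=6.
Step 3. [r8c2∈{2,6,9}] box 7 places 2 nowhere but r8c2, so r8c2=2.
Step 4. [r9c1∈{4}] only 4 remains possible at r9c1, so r9c1=4.
Step 5. [r5c6∈{3,4}] across row 5, 4 lands solely at r5c6. So r5c6=4.
Step 6. [r9c2∈{6,9}] across col 2, 6 lands solely at r9c2 ⇒ r9c2=6.
Step 7. [r9c7∈{3}] r9c7 has the single candidate 3. So r9c7=3.
Step 8. [r6c7∈{2}] nothing but 2 survives at r6c7, so r6c7=2.
Step 9. [r1c7∈{6}] r1c7 has the single candidate 6 ⇒ r1c7=6.
Step 10. [r7c8∈{2,6}] 6 has one home in col 8: r7c8, so r7c8=6.
Step 11. [r2c9∈{1,2,4}] across col 9, 1 lands solely at r2c9, so r2c9=1.
Step 12. [r2c5∈{4,6}] across row 2, 4 lands solely at r2c5, so r2c5=4.
Step 13. [r8c6∈{5,6,7}] r8c6 is the only open cell in col 6 admitting 5, so r8c6=5.
Step 14. [r8c9∈{9}] r8c9's peers cover all but 9. So r8c9=9.
Step 15. [r1c3∈{4,7}] 4 has one home in row 1: r1c3. So r1c3=4.
Step 16. [r9c8∈{7}] r9c8 has the single candidate 7. So r9c8=7.
Step 17. [r7c4∈{1,4}] row 7 places 4 nowhere but r7c4 ⇒ r7c4=4.
Step 18. [r3c3∈{7}] r3c3's peers cover all but 7, so r3c3=7.
Step 19. [r6c6∈{1,3,7}] col 6 places 7 nowhere but r6c6 ⇒ r6c6=7.
Step 20. [r7c6∈{1,3}] 1 has one home in col 6: r7c6. So r7c6=1.
Step 21. [r1c5∈{1,7}] col 5 places 1 nowhere but r1c5 ⇒ r1c5=1.
Step 22. [r7c5∈{3,9}] row 7 places 3 nowhere but r7c5, so r7c5=3.
Step 23. [r4c5∈{6}] r4c5 is down to just 6. So r4c5=6.
Step 24. [r8c5∈{7}] r8c5 has the single candidate 7 ⇒ r8c5=7.
Step 25. [r9c3∈{1,9}] r9c3 is the only open cell in row 9 admitting 1. So r9c3=1.
Step 26. [r7c7∈{8}] r7c7 is down to just 8, so r7c7=8.
Step 27. [r1c2∈{3}] r1c2's peers cover all but 3. So r1c2=3.
Step 28. [r2c2∈{9}] r2c2 has the single candidate 9 ⇒ r2c2=9.
Step 29. [r4c6∈{3}] r4c6 has the single candidate 3. So r4c6=3.
Step 30. [r1c4∈{7}] nothing but 7 survives at r1c4. So r1c4=7.
Step 31. [r4c3∈{5}] nothing but 5 survives at r4c3 ⇒ r4c3=5.
Step 32. [r7c3∈{9}] r7c3 has the single candidate 9, so r7c3=9.
Step 33. [r3c9∈{4}] r3c9's peers cover all but 4, so r3c9=4.
Step 34. [r9c5∈{9}] r9c5 has the single candidate 9 ⇒ r9c5=9.
Step 35. [r9c9∈{5}] r9c9 has the single candidate 5, so r9c9=5.
Step 36. [r7c9∈{2}] r7c9's peers cover all but 2, so r7c9=2.
Step 37. [r4c4∈{2}] r4c4's peers cover all but 2, so r4c4=2.
Step 38. [r2c6∈{6}] only 6 remains possible at r2c6. So r2c6=6.
Step 39. [r3c6∈{8}] r3c6 has the single candidate 8 ⇒ r3c6=8.
Step 40. [r1c8∈{2}] only 2 remains possible at r1c8. So r1c8=2.
Step 41. [r6c4∈{1}] only 1 remains possible at r6c4 ⇒ r6c4=1.
Step 42. [r8c4∈{6}] nothing but 6 survives at r8c4. So r8c4=6.
Step 43. [r6c9∈{3}] r6c9 has the single candidate 3, so r6c9=3.
Step 44. [r2c1∈{2}] r2c1 is down to just 2 ⇒ r2c1=2.
Step 45. [r5c1∈{3}] nothing but 3 survives at r5c1. So r5c1=3.

Answer: 5 3 4 7 1 9 6 2 8 / 2 9 8 5 4 6 7 3 1 / 6 1 7 3 2 8 9 5 4 / 1 8 5 2 6 3 4 9 7 / 3 7 2 9 8 4 5 1 6 / 9 4 6 1 5 7 2 8 3 / 7 5 9 4 3 1 8 6 2 / 8 2 3 6 7 5 1 4 9 / 4 6 1 8 9 2 3 7 5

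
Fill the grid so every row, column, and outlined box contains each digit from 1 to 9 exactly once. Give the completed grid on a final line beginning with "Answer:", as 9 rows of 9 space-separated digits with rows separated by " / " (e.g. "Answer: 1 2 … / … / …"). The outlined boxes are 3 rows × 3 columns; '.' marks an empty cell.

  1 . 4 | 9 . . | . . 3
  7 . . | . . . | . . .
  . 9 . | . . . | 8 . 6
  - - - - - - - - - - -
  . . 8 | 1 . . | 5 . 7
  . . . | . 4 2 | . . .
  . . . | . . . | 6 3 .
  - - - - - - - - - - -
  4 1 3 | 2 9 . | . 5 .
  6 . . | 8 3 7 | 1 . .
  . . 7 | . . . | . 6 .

Step 1. [r2c9∈{1,2,4,5,9}] col 9 places 5 nowhere but r2c9 ⇒ r2c9=5.
Step 2. [r5c7∈{9}] r5c7 has the single candidate 9 ⇒ r5c7=9.
Step 3. [r9c1∈{2,5,8,9}] col 1 places 8 nowhere but r9c1, so r9c1=8.
Step 4. [r4c5∈{6}] nothing but 6 survives at r4c5, so r4c5=6.
Step 5. [r2c4∈{3,4,6}] across col 4, 6 lands solely at r2c4 ⇒ r2c4=6.
Step 6. [r2c3∈{2}] r2c3's peers cover all but 2. So r2c3=2.
Step 7. [r3c3∈{5}] r3c3's peers cover all but 5. So r3c3=5.
Step 8. [r3c1∈{3}] only 3 remains possible at r3c1 ⇒ r3c1=3.
Step 9. [r9c9∈{2,4,9}] 9 has one home in row 9: r9c9, so r9c9=9.
Step 10. [r5c4∈{3,5,7}] r5c4 is the only open cell in col 4 admitting 3. So r5c4=3.
Step 11. [r2c7∈{4}] r2c7 has the single candidate 4, so r2c7=4.
Step 12. [r8c2∈{2,5}] row 8 places 5 nowhere but r8c2 ⇒ r8c2=5.
Step 13. [r5c8∈{1,8}] col 8 places 8 nowhere but r5c8 ⇒ r5c8=8.
Step 14. [r9c2∈{2}] r9c2 has the single candidate 2 ⇒ r9c2=2.
Step 15. [r1c7∈{2,7}] in col 7, 2 fits only at r1c7 ⇒ r1c7=2.
Step 16. [r2c2∈{8}] r2c2 is down to just 8 ⇒ r2c2=8.
Step 17. [r2c5∈{1}] r2c5 is down to just 1 ⇒ r2c5=1.
Step 18. [r9c5∈{5}] nothing but 5 survives at r9c5 ⇒ r9c5=5.
Step 19. [r6c4∈{5,7}] in col 4, 5 fits only at r6c4. So r6c4=5.
Step 20. [r3c4∈{4,7}] in col 4, 7 fits only at r3c4. So r3c4=7.
Step 21. [r5c9∈{1}] only 1 remains possible at r5c9 ⇒ r5c9=1.
Step 22. [r4c6∈{9}] only 9 remains possible at r4c6. So r4c6=9.
Step 23. [r6c6∈{8}] r6c6 is down to just 8, so r6c6=8.
Step 24. [r6c1∈{2,9}] in col 1, 9 fits only at r6c1 ⇒ r6c1=9.
Step 25. [r6c9∈{2,4}] in row 6, 2 fits only at r6c9. So r6c9=2.
Step 26. [r5c2∈{6,7}] 7 has one home in row 5: r5c2 ⇒ r5c2=7.
Step 27. [r4c8∈{4}] r4c8 is down to just 4 ⇒ r4c8=4.
Step 28. [r3c6∈{4}] r3c6's peers cover all but 4 ⇒ r3c6=4.
Step 29. [r2c6∈{3}] only 3 remains possible at r2c6, so r2c6=3.
Step 30. [r3c5∈{2}] r3c5 has the single candidate 2 ⇒ r3c5=2.
Step 31. [r7c6∈{6}] r7c6 has the single candidate 6. So r7c6=6.
Step 32. [r1c8∈{7}] r1c8 is down to just 7. So r1c8=7.
Step 33. [r6c3∈{1}] only 1 remains possible at r6c3. So r6c3=1.
Step 34. [r1c6∈{5}] r1c6's peers cover all but 5. So r1c6=5.
Step 35. [r8c3∈{9}] r8c3 has the single candidate 9 ⇒ r8c3=9.
Step 36. [r9c6∈{1}] r9c6 is down to just 1. So r9c6=1.
Step 37. [r3c8∈{1}] only 1 remains possible at r3c8, so r3c8=1.
Step 38. [r4c2∈{3}] only 3 remains possible at r4c2 ⇒ r4c2=3.
Step 39. [r6c2∈{4}] r6c2 is down to just 4, so r6c2=4.
Step 40. [r6c5∈{7}] r6c5 has the single candidate 7. So r6c5=7.
Step 41. [r8c8∈{2}] r8c8's peers cover all but 2 ⇒ r8c8=2.
Step 42. [r5c3∈{6}] only 6 remains possible at r5c3 ⇒ r5c3=6.
Step 43. [r9c4∈{4}] nothing but 4 survives at r9c4. So r9c4=4.
Step 44. [r8c9∈{4}] r8c9's peers cover all but 4, so r8c9=4.
Step 45. [r7c7∈{7}] r7c7 has the single candidate 7, so r7c7=7.
Step 46. [r1c5∈{8}] only 8 remains possible at r1c5 ⇒ r1c5=8.
Step 47. [r5c1∈{5}] only 5 remains possible at r5c1, so r5c1=5.
Step 48. [r1c2∈{6}] only 6 remains possible at r1c2 ⇒ r1c2=6.
Step 49. [r2c8∈{9}] nothing but 9 survives at r2c8, so r2c8=9.
Step 50. [r7c9∈{8}] r7c9 is down to just 8. So r7c9=8.
Step 51. [r4c1∈{2}] r4c1 is down to just 2, so r4c1=2.
Step 52. [r9c7∈{3}] nothing but 3 survives at r9c7, so r9c7=3.

Answer: 1 6 4 9 8 5 2 7 3 / 7 8 2 6 1 3 4 9 5 / 3 9 5 7 2 4 8 1 6 / 2 3 8 1 6 9 5 4 7 / 5 7 6 3 4 2 9 8 1 / 9 4 1 5 7 8 6 3 2 / 4 1 3 2 9 6 7 5 8 / 6 5 9 8 3 7 1 2 4 / 8 2 7 4 5 1 3 6 9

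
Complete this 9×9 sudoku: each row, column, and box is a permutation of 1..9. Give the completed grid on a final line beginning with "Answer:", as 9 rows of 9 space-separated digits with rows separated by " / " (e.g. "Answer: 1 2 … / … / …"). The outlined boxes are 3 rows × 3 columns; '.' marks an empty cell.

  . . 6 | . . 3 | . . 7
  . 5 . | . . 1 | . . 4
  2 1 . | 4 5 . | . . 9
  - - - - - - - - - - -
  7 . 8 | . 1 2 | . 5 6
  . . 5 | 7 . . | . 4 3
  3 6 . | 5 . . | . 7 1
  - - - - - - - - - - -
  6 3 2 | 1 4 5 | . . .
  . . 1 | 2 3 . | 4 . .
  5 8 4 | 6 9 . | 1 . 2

Step 1. [r6c5∈{8}] r6c5 is down to just 8, so r6c5=8.
Step 2. [r6c3∈{9}] only 9 remains possible at r6c3 ⇒ r6c3=9.
Step 3. [r5c7∈{2,8,9}] in row 5, 8 fits only at r5c7. So r5c7=8.
Step 4. [r8c6∈{7,8}] in box 8, 8 fits only at r8c6. So r8c6=8.
Step 5. [r3c8∈{3,6,8}] r3c8 is the only open cell in row 3 admitting 8, so r3c8=8.
Step 6. [r8c1∈{9}] r8c1 is down to just 9. So r8c1=9.
Step 7. [r2c5∈{2,6,7}] across col 5, 7 lands solely at r2c5 ⇒ r2c5=7.
Step 8. [r2c3∈{3}] r2c3 is down to just 3 ⇒ r2c3=3.
Step 9. [r2c4∈{8,9}] 9 has one home in row 2: r2c4 ⇒ r2c4=9.
Step 10. [r6c7∈{2}] r6c7's peers cover all but 2, so r6c7=2.
Step 11. [r2c7∈{6}] r2c7 has the single candidate 6. So r2c7=6.
Step 12. [r1c1∈{4,8}] col 1 places 4 nowhere but r1c1 ⇒ r1c1=4.
Step 13. [r7c8∈{9}] r7c8's peers cover all but 9 ⇒ r7c8=9.
Step 14. [r1c5∈{2}] r1c5 has the single candidate 2. So r1c5=2.
Step 15. [r5c6∈{6,9}] r5c6 is the only open cell in row 5 admitting 9, so r5c6=9.
Step 16. [r3c7∈{3}] r3c7 has the single candidate 3. So r3c7=3.
Step 17. [r1c8∈{1}] r1c8 is down to just 1. So r1c8=1.
Step 18. [r8c2∈{7}] nothing but 7 survives at r8c2. So r8c2=7.
Step 19. [r4c7∈{9}] nothing but 9 survives at r4c7. So r4c7=9.
Step 20. [r9c6∈{7}] r9c6 has the single candidate 7. So r9c6=7.
Step 21. [r5c1∈{1}] r5c1 is down to just 1, so r5c1=1.
Step 22. [r4c4∈{3}] r4c4's peers cover all but 3 ⇒ r4c4=3.
Step 23. [r1c4∈{8}] r1c4 is down to just 8 ⇒ r1c4=8.
Step 24. [r7c9∈{8}] r7c9's peers cover all but 8 ⇒ r7c9=8.
Step 25. [r1c2∈{9}] r1c2's peers cover all but 9, so r1c2=9.
Step 26. [r5c5∈{6}] r5c5's peers cover all but 6 ⇒ r5c5=6.
Step 27. [r2c1∈{8}] r2c1 is down to just 8, so r2c1=8.
Step 28. [r9c8∈{3}] r9c8 has the single candidate 3 ⇒ r9c8=3.
Step 29. [r6c6∈{4}] r6c6's peers cover all but 4, so r6c6=4.
Step 30. [r7c7∈{7}] only 7 remains possible at r7c7. So r7c7=7.
Step 31. [r3c3∈{7}] nothing but 7 survives at r3c3. So r3c3=7.
Step 32. [r8c9∈{5}] r8c9 has the single candidate 5. So r8c9=5.
Step 33. [r2c8∈{2}] r2c8 has the single candidate 2 ⇒ r2c8=2.
Step 34. [r1c7∈{5}] nothing but 5 survives at r1c7. So r1c7=5.
Step 35. [r8c8∈{6}] r8c8 is down to just 6. So r8c8=6.
Step 36. [r5c2∈{2}] only 2 remains possible at r5c2 ⇒ r5c2=2.
Step 37. [r4c2∈{4}] r4c2 is down to just 4 ⇒ r4c2=4.
Step 38. [r3c6∈{6}] r3c6 is down to just 6. So r3c6=6.

Answer: 4 9 6 8 2 3 5 1 7 / 8 5 3 9 7 1 6 2 4 / 2 1 7 4 5 6 3 8 9 / 7 4 8 3 1 2 9 5 6 / 1 2 5 7 6 9 8 4 3 / 3 6 9 5 8 4 2 7 1 / 6 3 2 1 4 5 7 9 8 / 9 7 1 2 3 8 4 6 5 / 5 8 4 6 9 7 1 3 2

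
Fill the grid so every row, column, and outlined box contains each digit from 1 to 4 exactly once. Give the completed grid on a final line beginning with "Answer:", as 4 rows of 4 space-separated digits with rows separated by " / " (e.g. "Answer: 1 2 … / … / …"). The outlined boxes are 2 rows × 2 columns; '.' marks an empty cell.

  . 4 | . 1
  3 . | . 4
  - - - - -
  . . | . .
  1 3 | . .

Step 1. [r2c3∈{2}] r2c3 is down to just 2. So r2c3=2.
Step 2. [r3c4∈{2,3}] 3 has one home in col 4: r3c4, so r3c4=3.
Step 3. [r3c1∈{2,4}] across col 1, 4 lands solely at r3c1 ⇒ r3c1=4.
Step 4. [r4c4∈{2}] r4c4 is down to just 2. So r4c4=2.
Step 5. [r3c3∈{1}] r3c3 is down to just 1, so r3c3=1.
Step 6. [r2c2∈{1}] r2c2 is down to just 1, so r2c2=1.
Step 7. [r4c3∈{4}] r4c3 has the single candidate 4. So r4c3=4.
Step 8. [r1c1∈{2}] r1c1 is down to just 2. So r1c1=2.
Step 9. [r3c2∈{2}] r3c2 is down to just 2, so r3c2=2.
Step 10. [r1c3∈{3}] r1c3's peers cover all but 3 ⇒ r1c3=3.

Answer: 2 4 3 1 / 3 1 2 4 / 4 2 1 3 / 1 3 4 2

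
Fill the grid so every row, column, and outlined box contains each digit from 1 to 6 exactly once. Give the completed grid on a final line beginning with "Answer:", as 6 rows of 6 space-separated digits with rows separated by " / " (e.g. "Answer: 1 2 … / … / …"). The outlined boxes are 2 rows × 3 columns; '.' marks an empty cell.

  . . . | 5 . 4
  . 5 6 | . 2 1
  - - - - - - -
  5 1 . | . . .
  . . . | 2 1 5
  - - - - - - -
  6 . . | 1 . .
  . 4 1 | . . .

Step 1. [r2c4∈{3}] r2c4 is down to just 3. So r2c4=3.
Step 2. [r3c3∈{2,3,4}] across row 3, 2 lands solely at r3c3. So r3c3=2.
Step 3. [r1c3∈{3}] r1c3's peers cover all but 3, so r1c3=3.
Step 4. [r5c5∈{3,4,5}] 4 has one home in row 5: r5c5. So r5c5=4.
Step 5. [r6c4∈{6}] only 6 remains possible at r6c4 ⇒ r6c4=6.
Step 6. [r3c6∈{3,6}] col 6 places 6 nowhere but r3c6. So r3c6=6.
Step 7. [r1c2∈{2}] only 2 remains possible at r1c2 ⇒ r1c2=2.
Step 8. [r5c2∈{3}] r5c2 has the single candidate 3, so r5c2=3.
Step 9. [r6c6∈{2,3}] across col 6, 3 lands solely at r6c6, so r6c6=3.
Step 10. [r2c1∈{4}] r2c1's peers cover all but 4 ⇒ r2c1=4.
Step 11. [r3c5∈{3}] nothing but 3 survives at r3c5, so r3c5=3.
Step 12. [r4c1∈{3}] nothing but 3 survives at r4c1. So r4c1=3.
Step 13. [r6c1∈{2}] nothing but 2 survives at r6c1. So r6c1=2.
Step 14. [r6c5∈{5}] r6c5's peers cover all but 5 ⇒ r6c5=5.
Step 15. [r1c1∈{1}] r1c1 is down to just 1. So r1c1=1.
Step 16. [r5c3∈{5}] r5c3 has the single candidate 5. So r5c3=5.
Step 17. [r4c3∈{4}] only 4 remains possible at r4c3. So r4c3=4.
Step 18. [r5c6∈{2}] nothing but 2 survives at r5c6. So r5c6=2.
Step 19. [r1c5∈{6}] r1c5 is down to just 6 ⇒ r1c5=6.
Step 20. [r3c4∈{4}] nothing but 4 survives at r3c4, so r3c4=4.
Step 21. [r4c2∈{6}] r4c2 has the single candidate 6 ⇒ r4c2=6.

Answer: 1 2 3 5 6 4 / 4 5 6 3 2 1 / 5 1 2 4 3 6 / 3 6 4 2 1 5 / 6 3 5 1 4 2 / 2 4 1 6 5 3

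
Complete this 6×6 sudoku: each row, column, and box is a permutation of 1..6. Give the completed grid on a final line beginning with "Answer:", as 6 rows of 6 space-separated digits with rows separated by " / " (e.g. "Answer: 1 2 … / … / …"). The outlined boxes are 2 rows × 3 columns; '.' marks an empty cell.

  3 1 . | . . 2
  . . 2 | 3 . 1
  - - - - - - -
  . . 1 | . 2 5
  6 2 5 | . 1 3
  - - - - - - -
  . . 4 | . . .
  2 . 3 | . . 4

Step 1. [r5c6∈{6}] nothing but 6 survives at r5c6, so r5c6=6.
Step 2. [r6c5∈{5}] r6c5 is down to just 5. So r6c5=5.
Step 3. [r1c3∈{6}] nothing but 6 survives at r1c3, so r1c3=6.
Step 4. [r3c1∈{4}] r3c1's peers cover all but 4 ⇒ r3c1=4.
Step 5. [r1c5∈{4}] r1c5 has the single candidate 4. So r1c5=4.
Step 6. [r2c1∈{5}] r2c1 is down to just 5, so r2c1=5.
Step 7. [r6c4∈{1}] r6c4's peers cover all but 1 ⇒ r6c4=1.
Step 8. [r5c2∈{5}] r5c2 has the single candidate 5, so r5c2=5.
Step 9. [r4c4∈{4}] r4c4 is down to just 4, so r4c4=4.
Step 10. [r2c2∈{4}] only 4 remains possible at r2c2 ⇒ r2c2=4.
Step 11. [r3c2∈{3}] r3c2 has the single candidate 3. So r3c2=3.
Step 12. [r1c4∈{5}] r1c4's peers cover all but 5, so r1c4=5.
Step 13. [r2c5∈{6}] only 6 remains possible at r2c5, so r2c5=6.
Step 14. [r5c1∈{1}] nothing but 1 survives at r5c1 ⇒ r5c1=1.
Step 15. [r6c2∈{6}] nothing but 6 survives at r6c2, so r6c2=6.
Step 16. [r5c5∈{3}] r5c5 is down to just 3 ⇒ r5c5=3.
Step 17. [r3c4∈{6}] r3c4 has the single candidate 6, so r3c4=6.
Step 18. [r5c4∈{2}] nothing but 2 survives at r5c4 ⇒ r5c4=2.

Answer: 3 1 6 5 4 2 / 5 4 2 3 6 1 / 4 3 1 6 2 5 / 6 2 5 4 1 3 / 1 5 4 2 3 6 / 2 6 3 1 5 4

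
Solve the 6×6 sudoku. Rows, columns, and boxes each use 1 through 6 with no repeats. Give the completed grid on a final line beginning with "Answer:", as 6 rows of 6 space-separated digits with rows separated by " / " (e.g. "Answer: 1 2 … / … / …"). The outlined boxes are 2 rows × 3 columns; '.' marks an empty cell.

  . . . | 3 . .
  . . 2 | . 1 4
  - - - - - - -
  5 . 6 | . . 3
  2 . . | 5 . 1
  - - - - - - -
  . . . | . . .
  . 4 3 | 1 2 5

Step 1. [r5c6∈{6}] nothing but 6 survives at r5c6 ⇒ r5c6=6.
Step 2. [r2c2∈{3,5,6}] r2c2 is the only open cell in row 2 admitting 5 ⇒ r2c2=5.
Step 3. [r1c2∈{1,6}] 6 has one home in col 2: r1c2, so r1c2=6.
Step 4. [r5c1∈{1}] only 1 remains possible at r5c1 ⇒ r5c1=1.
Step 5. [r3c5∈{4}] r3c5 is down to just 4 ⇒ r3c5=4.
Step 6. [r1c3∈{1,4}] 1 has one home in row 1: r1c3, so r1c3=1.
Step 7. [r5c4∈{4}] r5c4 is down to just 4, so r5c4=4.
Step 8. [r6c1∈{6}] r6c1 has the single candidate 6 ⇒ r6c1=6.
Step 9. [r1c1∈{4}] nothing but 4 survives at r1c1. So r1c1=4.
Step 10. [r4c5∈{6}] nothing but 6 survives at r4c5. So r4c5=6.
Step 11. [r1c5∈{5}] only 5 remains possible at r1c5, so r1c5=5.
Step 12. [r5c2∈{2}] only 2 remains possible at r5c2 ⇒ r5c2=2.
Step 13. [r5c5∈{3}] r5c5 has the single candidate 3 ⇒ r5c5=3.
Step 14. [r3c4∈{2}] r3c4 is down to just 2, so r3c4=2.
Step 15. [r4c2∈{3}] only 3 remains possible at r4c2. So r4c2=3.
Step 16. [r3c2∈{1}] nothing but 1 survives at r3c2, so r3c2=1.
Step 17. [r1c6∈{2}] only 2 remains possible at r1c6. So r1c6=2.
Step 18. [r2c4∈{6}] nothing but 6 survives at r2c4 ⇒ r2c4=6.
Step 19. [r2c1∈{3}] only 3 remains possible at r2c1 ⇒ r2c1=3.
Step 20. [r5c3∈{5}] only 5 remains possible at r5c3. So r5c3=5.
Step 21. [r4c3∈{4}] nothing but 4 survives at r4c3. So r4c3=4.

Answer: 4 6 1 3 5 2 / 3 5 2 6 1 4 / 5 1 6 2 4 3 / 2 3 4 5 6 1 / 1 2 5 4 3 6 / 6 4 3 1 2 5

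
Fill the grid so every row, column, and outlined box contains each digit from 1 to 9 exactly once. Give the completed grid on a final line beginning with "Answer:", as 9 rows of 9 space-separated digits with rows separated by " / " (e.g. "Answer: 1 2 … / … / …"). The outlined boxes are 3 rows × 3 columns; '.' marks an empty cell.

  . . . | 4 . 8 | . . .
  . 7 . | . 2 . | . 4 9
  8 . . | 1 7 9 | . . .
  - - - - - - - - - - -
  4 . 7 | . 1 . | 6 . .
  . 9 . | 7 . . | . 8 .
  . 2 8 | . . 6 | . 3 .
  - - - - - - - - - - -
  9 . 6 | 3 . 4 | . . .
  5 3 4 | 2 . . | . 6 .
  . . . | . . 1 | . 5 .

Step 1. [r3c8∈{2}] only 2 remains possible at r3c8, so r3c8=2.
Step 2. [r6c1∈{1}] r6c1 is down to just 1. So r6c1=1.
Step 3. [r2c7∈{1,3,5,8}] across row 2, 8 lands solely at r2c7 ⇒ r2c7=8.
Step 4. [r4c2∈{5}] only 5 remains possible at r4c2 ⇒ r4c2=5.
Step 5. [r5c3∈{3}] only 3 remains possible at r5c3. So r5c3=3.
Step 6. [r1c5∈{3,5,6}] r1c5 is the only open cell in col 5 admitting 3. So r1c5=3.
Step 7. [r7c2∈{1,8}] across box 7, 1 lands solely at r7c2 ⇒ r7c2=1.
Step 8. [r7c8∈{7}] r7c8's peers cover all but 7. So r7c8=7.
Step 9. [r4c9∈{2}] r4c9's peers cover all but 2 ⇒ r4c9=2.
Step 10. [r3c3∈{5}] r3c3 has the single candidate 5, so r3c3=5.
Step 11. [r1c2∈{6}] only 6 remains possible at r1c2. So r1c2=6.
Step 12. [r1c8∈{1}] r1c8 has the single candidate 1. So r1c8=1.
Step 13. [r9c3∈{2}] nothing but 2 survives at r9c3 ⇒ r9c3=2.
Step 14. [r7c9∈{8}] nothing but 8 survives at r7c9. So r7c9=8.
Step 15. [r9c5∈{6,8,9}] 6 has one home in col 5: r9c5. So r9c5=6.
Step 16. [r4c8∈{9}] only 9 remains possible at r4c8 ⇒ r4c8=9.
Step 17. [r2c6∈{5}] r2c6 has the single candidate 5. So r2c6=5.
Step 18. [r6c4∈{5,9}] r6c4 is the only open cell in col 4 admitting 5 ⇒ r6c4=5.
Step 19. [r5c5∈{4}] nothing but 4 survives at r5c5, so r5c5=4.
Step 20. [r9c4∈{8,9}] 9 has one home in col 4: r9c4, so r9c4=9.
Step 21. [r3c7∈{3}] nothing but 3 survives at r3c7. So r3c7=3.
Step 22. [r8c9∈{1}] only 1 remains possible at r8c9, so r8c9=1.
Step 23. [r5c9∈{5}] nothing but 5 survives at r5c9, so r5c9=5.
Step 24. [r9c7∈{4}] nothing but 4 survives at r9c7, so r9c7=4.
Step 25. [r1c9∈{7}] r1c9's peers cover all but 7, so r1c9=7.
Step 26. [r9c9∈{3}] r9c9 has the single candidate 3 ⇒ r9c9=3.
Step 27. [r5c7∈{1}] r5c7 is down to just 1. So r5c7=1.
Step 28. [r6c9∈{4}] nothing but 4 survives at r6c9. So r6c9=4.
Step 29. [r2c1∈{3}] r2c1 has the single candidate 3, so r2c1=3.
Step 30. [r1c3∈{9}] r1c3 has the single candidate 9, so r1c3=9.
Step 31. [r5c6∈{2}] r5c6 is down to just 2, so r5c6=2.
Step 32. [r2c4∈{6}] r2c4 has the single candidate 6. So r2c4=6.
Step 33. [r3c9∈{6}] nothing but 6 survives at r3c9 ⇒ r3c9=6.
Step 34. [r4c6∈{3}] only 3 remains possible at r4c6 ⇒ r4c6=3.
Step 35. [r6c7∈{7}] r6c7's peers cover all but 7. So r6c7=7.
Step 36. [r8c7∈{9}] r8c7's peers cover all but 9, so r8c7=9.
Step 37. [r5c1∈{6}] nothing but 6 survives at r5c1 ⇒ r5c1=6.
Step 38. [r1c7∈{5}] r1c7 has the single candidate 5. So r1c7=5.
Step 39. [r9c2∈{8}] nothing but 8 survives at r9c2, so r9c2=8.
Step 40. [r7c5∈{5}] only 5 remains possible at r7c5 ⇒ r7c5=5.
Step 41. [r3c2∈{4}] only 4 remains possible at r3c2, so r3c2=4.
Step 42. [r8c5∈{8}] r8c5 has the single candidate 8 ⇒ r8c5=8.
Step 43. [r9c1∈{7}] r9c1 is down to just 7 ⇒ r9c1=7.
Step 44. [r8c6∈{7}] r8c6 is down to just 7. So r8c6=7.
Step 45. [r6c5∈{9}] only 9 remains possible at r6c5, so r6c5=9.
Step 46. [r4c4∈{8}] nothing but 8 survives at r4c4 ⇒ r4c4=8.
Step 47. [r2c3∈{1}] r2c3's peers cover all but 1 ⇒ r2c3=1.
Step 48. [r7c7∈{2}] r7c7's peers cover all but 2, so r7c7=2.
Step 49. [r1c1∈{2}] only 2 remains possible at r1c1. So r1c1=2.

Answer: 2 6 9 4 3 8 5 1 7 / 3 7 1 6 2 5 8 4 9 / 8 4 5 1 7 9 3 2 6 / 4 5 7 8 1 3 6 9 2 / 6 9 3 7 4 2 1 8 5 / 1 2 8 5 9 6 7 3 4 / 9 1 6 3 5 4 2 7 8 / 5 3 4 2 8 7 9 6 1 / 7 8 2 9 6 1 4 5 3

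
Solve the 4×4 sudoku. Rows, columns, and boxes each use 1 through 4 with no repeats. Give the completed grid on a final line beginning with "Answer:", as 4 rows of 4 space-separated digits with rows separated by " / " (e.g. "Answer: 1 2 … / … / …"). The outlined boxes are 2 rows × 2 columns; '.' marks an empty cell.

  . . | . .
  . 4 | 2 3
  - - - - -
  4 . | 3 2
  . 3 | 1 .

Step 1. [r1c4∈{1,4}] col 4 places 1 nowhere but r1c4. So r1c4=1.
Step 2. [r4c1∈{2}] nothing but 2 survives at r4c1, so r4c1=2.
Step 3. [r3c2∈{1}] nothing but 1 survives at r3c2. So r3c2=1.
Step 4. [r1c1∈{3}] r1c1 has the single candidate 3. So r1c1=3.
Step 5. [r1c2∈{2}] only 2 remains possible at r1c2 ⇒ r1c2=2.
Step 6. [r4c4∈{4}] r4c4's peers cover all but 4, so r4c4=4.
Step 7. [r1c3∈{4}] r1c3 has the single candidate 4, so r1c3=4.
Step 8. [r2c1∈{1}] only 1 remains possible at r2c1. So r2c1=1.

Answer: 3 2 4 1 / 1 4 2 3 / 4 1 3 2 / 2 3 1 4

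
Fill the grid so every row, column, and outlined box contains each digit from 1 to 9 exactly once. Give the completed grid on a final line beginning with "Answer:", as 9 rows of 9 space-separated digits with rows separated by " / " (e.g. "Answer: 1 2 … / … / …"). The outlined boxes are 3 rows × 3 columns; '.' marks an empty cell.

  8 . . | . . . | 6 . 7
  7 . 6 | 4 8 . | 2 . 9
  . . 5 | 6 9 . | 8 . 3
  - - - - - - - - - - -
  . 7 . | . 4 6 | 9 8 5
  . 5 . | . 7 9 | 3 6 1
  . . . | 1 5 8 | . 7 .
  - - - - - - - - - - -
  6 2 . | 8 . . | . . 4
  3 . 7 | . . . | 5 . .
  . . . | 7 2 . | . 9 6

Step 1. [r9c7∈{1}] r9c7 has the single candidate 1, so r9c7=1.
Step 2. [r9c6∈{3,4,5}] r9c6 is the only open cell in row 9 admitting 3, so r9c6=3.
Step 3. [r7c5∈{1}] r7c5 has the single candidate 1 ⇒ r7c5=1.
Step 4. [r8c2∈{1,4,8,9}] r8c2 is the only open cell in row 8 admitting 1, so r8c2=1.
Step 5. [r3c2∈{4}] r3c2's peers cover all but 4. So r3c2=4.
Step 6. [r1c4∈{2,3,5}] across col 4, 5 lands solely at r1c4. So r1c4=5.
Step 7. [r3c8∈{1}] r3c8 is down to just 1. So r3c8=1.
Step 8. [r1c3∈{1,2,3,9}] box 1 places 1 nowhere but r1c3, so r1c3=1.
Step 9. [r6c1∈{2,4,9}] col 1 places 9 nowhere but r6c1, so r6c1=9.
Step 10. [r3c1∈{2}] r3c1 is down to just 2. So r3c1=2.
Step 11. [r5c1∈{4}] r5c1 is down to just 4 ⇒ r5c1=4.
Step 12. [r4c4∈{2,3}] 3 has one home in col 4: r4c4 ⇒ r4c4=3.
Step 13. [r6c9∈{2}] only 2 remains possible at r6c9, so r6c9=2.
Step 14. [r5c3∈{2,8}] r5c3 is the only open cell in row 5 admitting 8 ⇒ r5c3=8.
Step 15. [r2c2∈{3}] r2c2's peers cover all but 3, so r2c2=3.
Step 16. [r2c6∈{1}] r2c6 is down to just 1 ⇒ r2c6=1.
Step 17. [r7c7∈{7}] r7c7 is down to just 7. So r7c7=7.
Step 18. [r1c5∈{3}] r1c5 has the single candidate 3. So r1c5=3.
Step 19. [r7c3∈{9}] r7c3 has the single candidate 9 ⇒ r7c3=9.
Step 20. [r6c2∈{6}] nothing but 6 survives at r6c2, so r6c2=6.
Step 21. [r7c8∈{3}] r7c8 is down to just 3, so r7c8=3.
Step 22. [r4c3∈{2}] r4c3's peers cover all but 2, so r4c3=2.
Step 23. [r1c6∈{2}] r1c6's peers cover all but 2. So r1c6=2.
Step 24. [r1c2∈{9}] only 9 remains possible at r1c2, so r1c2=9.
Step 25. [r8c9∈{8}] nothing but 8 survives at r8c9 ⇒ r8c9=8.
Step 26. [r3c6∈{7}] r3c6 is down to just 7, so r3c6=7.
Step 27. [r6c3∈{3}] nothing but 3 survives at r6c3. So r6c3=3.
Step 28. [r9c1∈{5}] r9c1 has the single candidate 5, so r9c1=5.
Step 29. [r8c5∈{6}] r8c5 has the single candidate 6. So r8c5=6.
Step 30. [r8c8∈{2}] r8c8 has the single candidate 2. So r8c8=2.
Step 31. [r8c4∈{9}] r8c4 is down to just 9. So r8c4=9.
Step 32. [r8c6∈{4}] r8c6's peers cover all but 4 ⇒ r8c6=4.
Step 33. [r5c4∈{2}] nothing but 2 survives at r5c4. So r5c4=2.
Step 34. [r4c1∈{1}] r4c1 has the single candidate 1, so r4c1=1.
Step 35. [r7c6∈{5}] r7c6 is down to just 5, so r7c6=5.
Step 36. [r9c3∈{4}] r9c3's peers cover all but 4, so r9c3=4.
Step 37. [r6c7∈{4}] nothing but 4 survives at r6c7 ⇒ r6c7=4.
Step 38. [r9c2∈{8}] r9c2 is down to just 8, so r9c2=8.
Step 39. [r2c8∈{5}] r2c8's peers cover all but 5. So r2c8=5.
Step 40. [r1c8∈{4}] only 4 remains possible at r1c8, so r1c8=4.

Answer: 8 9 1 5 3 2 6 4 7 / 7 3 6 4 8 1 2 5 9 / 2 4 5 6 9 7 8 1 3 / 1 7 2 3 4 6 9 8 5 / 4 5 8 2 7 9 3 6 1 / 9 6 3 1 5 8 4 7 2 / 6 2 9 8 1 5 7 3 4 / 3 1 7 9 6 4 5 2 8 / 5 8 4 7 2 3 1 9 6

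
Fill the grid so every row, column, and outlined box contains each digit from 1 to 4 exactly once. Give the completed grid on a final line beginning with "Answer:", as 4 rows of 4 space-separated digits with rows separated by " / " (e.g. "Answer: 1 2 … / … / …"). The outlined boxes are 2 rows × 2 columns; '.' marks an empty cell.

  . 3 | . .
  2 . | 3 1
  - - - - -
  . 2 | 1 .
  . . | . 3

Step 1. [r3c4∈{4}] only 4 remains possible at r3c4. So r3c4=4.
Step 2. [r2c2∈{4}] nothing but 4 survives at r2c2 ⇒ r2c2=4.
Step 3. [r4c2∈{1}] r4c2 has the single candidate 1, so r4c2=1.
Step 4. [r1c4∈{2}] r1c4's peers cover all but 2. So r1c4=2.
Step 5. [r4c1∈{4}] r4c1's peers cover all but 4 ⇒ r4c1=4.
Step 6. [r1c3∈{4}] r1c3's peers cover all but 4. So r1c3=4.
Step 7. [r4c3∈{2}] r4c3 is down to just 2 ⇒ r4c3=2.
Step 8. [r3c1∈{3}] r3c1's peers cover all but 3, so r3c1=3.
Step 9. [r1c1∈{1}] only 1 remains possible at r1c1, so r1c1=1.

Answer: 1 3 4 2 / 2 4 3 1 / 3 2 1 4 / 4 1 2 3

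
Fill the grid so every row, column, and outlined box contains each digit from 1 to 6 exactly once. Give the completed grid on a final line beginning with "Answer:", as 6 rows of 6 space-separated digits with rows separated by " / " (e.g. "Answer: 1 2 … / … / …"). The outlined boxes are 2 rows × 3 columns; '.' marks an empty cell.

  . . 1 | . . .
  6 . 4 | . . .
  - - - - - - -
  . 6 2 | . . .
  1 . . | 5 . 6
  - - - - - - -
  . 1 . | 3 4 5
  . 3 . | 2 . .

Step 1. [r1c1∈{2,3,5}] 3 has one home in box 1: r1c1. So r1c1=3.
Step 2. [r6c5∈{1,6}] in box 6, 6 fits only at r6c5. So r6c5=6.
Step 3. [r4c5∈{2,3}] row 4 places 2 nowhere but r4c5, so r4c5=2.
Step 4. [r2c4∈{1}] r2c4's peers cover all but 1. So r2c4=1.
Step 5. [r3c4∈{4}] r3c4's peers cover all but 4, so r3c4=4.
Step 6. [r1c5∈{5}] r1c5 is down to just 5, so r1c5=5.
Step 7. [r1c2∈{2}] r1c2 has the single candidate 2. So r1c2=2.
Step 8. [r3c5∈{1,3}] in col 5, 1 fits only at r3c5 ⇒ r3c5=1.
Step 9. [r6c3∈{5}] r6c3's peers cover all but 5. So r6c3=5.
Step 10. [r2c5∈{3}] only 3 remains possible at r2c5, so r2c5=3.
Step 11. [r6c1∈{4}] r6c1's peers cover all but 4, so r6c1=4.
Step 12. [r4c3∈{3}] only 3 remains possible at r4c3, so r4c3=3.
Step 13. [r6c6∈{1}] only 1 remains possible at r6c6, so r6c6=1.
Step 14. [r3c6∈{3}] r3c6's peers cover all but 3. So r3c6=3.
Step 15. [r1c6∈{4}] only 4 remains possible at r1c6 ⇒ r1c6=4.
Step 16. [r1c4∈{6}] r1c4 has the single candidate 6. So r1c4=6.
Step 17. [r5c3∈{6}] only 6 remains possible at r5c3. So r5c3=6.
Step 18. [r4c2∈{4}] nothing but 4 survives at r4c2. So r4c2=4.
Step 19. [r2c2∈{5}] r2c2's peers cover all but 5, so r2c2=5.
Step 20. [r3c1∈{5}] only 5 remains possible at r3c1, so r3c1=5.
Step 21. [r5c1∈{2}] only 2 remains possible at r5c1 ⇒ r5c1=2.
Step 22. [r2c6∈{2}] r2c6 is down to just 2. So r2c6=2.

Answer: 3 2 1 6 5 4 / 6 5 4 1 3 2 / 5 6 2 4 1 3 / 1 4 3 5 2 6 / 2 1 6 3 4 5 / 4 3 5 2 6 1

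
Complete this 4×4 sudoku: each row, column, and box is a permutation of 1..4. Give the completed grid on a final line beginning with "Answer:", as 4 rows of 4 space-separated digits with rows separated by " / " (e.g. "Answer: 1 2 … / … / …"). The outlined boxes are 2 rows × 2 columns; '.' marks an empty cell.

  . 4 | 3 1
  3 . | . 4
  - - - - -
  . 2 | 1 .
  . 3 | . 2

Step 1. [r4c1∈{1,4}] r4c1 is the only open cell in row 4 admitting 1, so r4c1=1.
Step 2. [r2c3∈{2}] r2c3's peers cover all but 2 ⇒ r2c3=2.
Step 3. [r4c3∈{4}] only 4 remains possible at r4c3. So r4c3=4.
Step 4. [r2c2∈{1}] r2c2 has the single candidate 1 ⇒ r2c2=1.
Step 5. [r1c1∈{2}] nothing but 2 survives at r1c1 ⇒ r1c1=2.
Step 6. [r3c1∈{4}] r3c1 has the single candidate 4 ⇒ r3c1=4.
Step 7. [r3c4∈{3}] r3c4 is down to just 3, so r3c4=3.

Answer: 2 4 3 1 / 3 1 2 4 / 4 2 1 3 / 1 3 4 2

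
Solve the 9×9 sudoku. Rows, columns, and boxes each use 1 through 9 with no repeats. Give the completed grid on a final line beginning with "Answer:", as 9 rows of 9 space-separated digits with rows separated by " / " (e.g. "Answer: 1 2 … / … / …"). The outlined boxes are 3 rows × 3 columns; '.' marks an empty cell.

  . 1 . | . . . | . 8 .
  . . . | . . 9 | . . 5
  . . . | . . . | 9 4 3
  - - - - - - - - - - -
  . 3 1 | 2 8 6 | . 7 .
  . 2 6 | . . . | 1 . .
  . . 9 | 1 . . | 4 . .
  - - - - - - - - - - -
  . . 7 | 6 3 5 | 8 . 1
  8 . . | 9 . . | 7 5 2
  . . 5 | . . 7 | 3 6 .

Step 1. [r1c1∈{2,3,4,5,6,7,9}] row 1 places 9 nowhere but r1c1. So r1c1=9.
Step 2. [r2c1∈{2,3,4,6,7}] in col 1, 3 fits only at r2c1 ⇒ r2c1=3.
Step 3. [r3c6∈{1,2,8}] 8 has one home in col 6: r3c6. So r3c6=8.
Step 4. [r1c6∈{2,3,4}] r1c6 is the only open cell in col 6 admitting 2. So r1c6=2.
Step 5. [r3c5∈{1,5,6,7}] in row 3, 1 fits only at r3c5, so r3c5=1.
Step 6. [r8c5∈{4}] r8c5 has the single candidate 4 ⇒ r8c5=4.
Step 7. [r3c1∈{2,5,6,7}] 6 has one home in col 1: r3c1 ⇒ r3c1=6.
Step 8. [r5c5∈{5,7,9}] in col 5, 9 fits only at r5c5, so r5c5=9.
Step 9. [r4c1∈{4,5}] r4c1 is the only open cell in row 4 admitting 4, so r4c1=4.
Step 10. [r6c2∈{5,7,8}] 8 has one home in box 4: r6c2. So r6c2=8.
Step 11. [r1c4∈{3,4,5,7}] row 1 places 3 nowhere but r1c4, so r1c4=3.
Step 12. [r2c4∈{4,7}] box 2 places 4 nowhere but r2c4. So r2c4=4.
Step 13. [r1c5∈{5,6,7}] in row 1, 5 fits only at r1c5, so r1c5=5.
Step 14. [r2c7∈{2,6}] across col 7, 2 lands solely at r2c7 ⇒ r2c7=2.
Step 15. [r6c5∈{7}] nothing but 7 survives at r6c5 ⇒ r6c5=7.
Step 16. [r7c2∈{4,9}] in row 7, 4 fits only at r7c2 ⇒ r7c2=4.
Step 17. [r5c8∈{3}] r5c8's peers cover all but 3 ⇒ r5c8=3.
Step 18. [r9c1∈{1,2}] in row 9, 1 fits only at r9c1 ⇒ r9c1=1.
Step 19. [r2c2∈{7}] r2c2 has the single candidate 7. So r2c2=7.
Step 20. [r9c9∈{4,9}] 4 has one home in row 9: r9c9, so r9c9=4.
Step 21. [r6c9∈{6}] nothing but 6 survives at r6c9 ⇒ r6c9=6.
Step 22. [r5c1∈{5,7}] across row 5, 7 lands solely at r5c1, so r5c1=7.
Step 23. [r9c5∈{2}] r9c5 is down to just 2. So r9c5=2.
Step 24. [r7c1∈{2}] only 2 remains possible at r7c1 ⇒ r7c1=2.
Step 25. [r6c8∈{2}] r6c8 is down to just 2. So r6c8=2.
Step 26. [r5c4∈{5}] r5c4 has the single candidate 5. So r5c4=5.
Step 27. [r8c2∈{6}] r8c2's peers cover all but 6, so r8c2=6.
Step 28. [r1c9∈{7}] nothing but 7 survives at r1c9 ⇒ r1c9=7.
Step 29. [r3c4∈{7}] only 7 remains possible at r3c4 ⇒ r3c4=7.
Step 30. [r1c3∈{4}] r1c3 has the single candidate 4, so r1c3=4.
Step 31. [r9c2∈{9}] r9c2's peers cover all but 9 ⇒ r9c2=9.
Step 32. [r2c3∈{8}] r2c3 is down to just 8 ⇒ r2c3=8.
Step 33. [r6c1∈{5}] r6c1's peers cover all but 5 ⇒ r6c1=5.
Step 34. [r4c7∈{5}] r4c7 has the single candidate 5. So r4c7=5.
Step 35. [r6c6∈{3}] r6c6 is down to just 3. So r6c6=3.
Step 36. [r5c6∈{4}] nothing but 4 survives at r5c6 ⇒ r5c6=4.
Step 37. [r2c8∈{1}] only 1 remains possible at r2c8, so r2c8=1.
Step 38. [r2c5∈{6}] r2c5 has the single candidate 6, so r2c5=6.
Step 39. [r8c3∈{3}] only 3 remains possible at r8c3. So r8c3=3.
Step 40. [r1c7∈{6}] r1c7's peers cover all but 6, so r1c7=6.
Step 41. [r9c4∈{8}] r9c4 has the single candidate 8 ⇒ r9c4=8.
Step 42. [r5c9∈{8}] nothing but 8 survives at r5c9, so r5c9=8.
Step 43. [r3c3∈{2}] r3c3 has the single candidate 2. So r3c3=2.
Step 44. [r7c8∈{9}] r7c8 has the single candidate 9. So r7c8=9.
Step 45. [r4c9∈{9}] r4c9 is down to just 9, so r4c9=9.
Step 46. [r8c6∈{1}] r8c6's peers cover all but 1, so r8c6=1.
Step 47. [r3c2∈{5}] nothing but 5 survives at r3c2. So r3c2=5.

Answer: 9 1 4 3 5 2 6 8 7 / 3 7 8 4 6 9 2 1 5 / 6 5 2 7 1 8 9 4 3 / 4 3 1 2 8 6 5 7 9 / 7 2 6 5 9 4 1 3 8 / 5 8 9 1 7 3 4 2 6 / 2 4 7 6 3 5 8 9 1 / 8 6 3 9 4 1 7 5 2 / 1 9 5 8 2 7 3 6 4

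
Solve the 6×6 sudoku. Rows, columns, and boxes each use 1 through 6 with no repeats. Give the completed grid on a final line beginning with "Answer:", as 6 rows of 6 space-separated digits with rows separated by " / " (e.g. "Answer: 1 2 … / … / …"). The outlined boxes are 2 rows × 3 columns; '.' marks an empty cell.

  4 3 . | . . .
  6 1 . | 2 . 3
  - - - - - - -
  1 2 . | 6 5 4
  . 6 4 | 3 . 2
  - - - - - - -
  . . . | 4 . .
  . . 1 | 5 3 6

Step 1. [r5c3∈{2,3,5,6}] across row 5, 6 lands solely at r5c3. So r5c3=6.
Step 2. [r5c5∈{1,2}] 2 has one home in col 5: r5c5 ⇒ r5c5=2.
Step 3. [r1c6∈{1,5}] r1c6 is the only open cell in col 6 admitting 5. So r1c6=5.
Step 4. [r5c1∈{3,5}] across row 5, 3 lands solely at r5c1, so r5c1=3.
Step 5. [r1c4∈{1}] r1c4 is down to just 1 ⇒ r1c4=1.
Step 6. [r1c5∈{6}] nothing but 6 survives at r1c5, so r1c5=6.
Step 7. [r3c3∈{3}] nothing but 3 survives at r3c3, so r3c3=3.
Step 8. [r2c3∈{5}] r2c3 is down to just 5. So r2c3=5.
Step 9. [r4c1∈{5}] only 5 remains possible at r4c1. So r4c1=5.
Step 10. [r6c1∈{2}] only 2 remains possible at r6c1 ⇒ r6c1=2.
Step 11. [r5c6∈{1}] nothing but 1 survives at r5c6. So r5c6=1.
Step 12. [r5c2∈{5}] r5c2 has the single candidate 5. So r5c2=5.
Step 13. [r6c2∈{4}] r6c2 is down to just 4 ⇒ r6c2=4.
Step 14. [r2c5∈{4}] only 4 remains possible at r2c5. So r2c5=4.
Step 15. [r4c5∈{1}] r4c5's peers cover all but 1. So r4c5=1.
Step 16. [r1c3∈{2}] r1c3's peers cover all but 2. So r1c3=2.

Answer: 4 3 2 1 6 5 / 6 1 5 2 4 3 / 1 2 3 6 5 4 / 5 6 4 3 1 2 / 3 5 6 4 2 1 / 2 4 1 5 3 6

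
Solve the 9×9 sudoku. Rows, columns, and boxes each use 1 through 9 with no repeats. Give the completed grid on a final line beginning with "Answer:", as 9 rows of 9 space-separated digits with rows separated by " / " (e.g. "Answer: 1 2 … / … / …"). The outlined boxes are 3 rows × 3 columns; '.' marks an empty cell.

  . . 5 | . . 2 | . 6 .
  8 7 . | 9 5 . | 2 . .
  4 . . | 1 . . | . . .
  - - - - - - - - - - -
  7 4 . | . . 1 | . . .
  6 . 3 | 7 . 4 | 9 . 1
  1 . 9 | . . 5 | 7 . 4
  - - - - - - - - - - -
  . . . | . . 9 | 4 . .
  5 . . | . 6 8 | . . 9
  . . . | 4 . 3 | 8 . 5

Step 1. [r8c4∈{2}] nothing but 2 survives at r8c4, so r8c4=2.
Step 2. [r2c9∈{3}] nothing but 3 survives at r2c9 ⇒ r2c9=3.
Step 3. [r3c6∈{6,7}] across col 6, 7 lands solely at r3c6, so r3c6=7.
Step 4. [r7c9∈{2,6,7}] box 9 places 6 nowhere but r7c9, so r7c9=6.
Step 5. [r4c9∈{2,8}] across col 9, 2 lands solely at r4c9. So r4c9=2.
Step 6. [r4c3∈{8}] only 8 remains possible at r4c3, so r4c3=8.
Step 7. [r6c2∈{2}] r6c2 is down to just 2 ⇒ r6c2=2.
Step 8. [r3c8∈{5,8,9}] in col 8, 9 fits only at r3c8, so r3c8=9.
Step 9. [r4c7∈{3,5,6}] in col 7, 6 fits only at r4c7 ⇒ r4c7=6.
Step 10. [r4c4∈{3}] only 3 remains possible at r4c4 ⇒ r4c4=3.
Step 11. [r6c5∈{8}] r6c5 is down to just 8. So r6c5=8.
Step 12. [r8c7∈{1,3}] 3 has one home in col 7: r8c7 ⇒ r8c7=3.
Step 13. [r8c2∈{1}] r8c2's peers cover all but 1 ⇒ r8c2=1.
Step 14. [r8c8∈{7}] r8c8's peers cover all but 7, so r8c8=7.
Step 15. [r3c3∈{2,6}] 2 has one home in row 3: r3c3 ⇒ r3c3=2.
Step 16. [r3c2∈{3,6}] r3c2 is the only open cell in row 3 admitting 6 ⇒ r3c2=6.
Step 17. [r9c2∈{9}] r9c2's peers cover all but 9 ⇒ r9c2=9.
Step 18. [r1c2∈{3}] r1c2 has the single candidate 3 ⇒ r1c2=3.
Step 19. [r9c1∈{2}] nothing but 2 survives at r9c1, so r9c1=2.
Step 20. [r9c8∈{1}] r9c8's peers cover all but 1 ⇒ r9c8=1.
Step 21. [r9c5∈{7}] r9c5 is down to just 7, so r9c5=7.
Step 22. [r1c9∈{7,8}] 7 has one home in row 1: r1c9. So r1c9=7.
Step 23. [r5c2∈{5}] only 5 remains possible at r5c2 ⇒ r5c2=5.
Step 24. [r3c7∈{5}] only 5 remains possible at r3c7 ⇒ r3c7=5.
Step 25. [r8c3∈{4}] r8c3's peers cover all but 4. So r8c3=4.
Step 26. [r6c4∈{6}] nothing but 6 survives at r6c4. So r6c4=6.
Step 27. [r7c3∈{7}] r7c3's peers cover all but 7 ⇒ r7c3=7.
Step 28. [r7c1∈{3}] r7c1's peers cover all but 3. So r7c1=3.
Step 29. [r2c3∈{1}] r2c3's peers cover all but 1 ⇒ r2c3=1.
Step 30. [r5c5∈{2}] r5c5 has the single candidate 2, so r5c5=2.
Step 31. [r7c2∈{8}] r7c2 has the single candidate 8 ⇒ r7c2=8.
Step 32. [r1c7∈{1}] nothing but 1 survives at r1c7 ⇒ r1c7=1.
Step 33. [r3c5∈{3}] r3c5's peers cover all but 3 ⇒ r3c5=3.
Step 34. [r5c8∈{8}] nothing but 8 survives at r5c8. So r5c8=8.
Step 35. [r9c3∈{6}] r9c3 has the single candidate 6, so r9c3=6.
Step 36. [r4c8∈{5}] r4c8's peers cover all but 5. So r4c8=5.
Step 37. [r1c1∈{9}] nothing but 9 survives at r1c1. So r1c1=9.
Step 38. [r7c5∈{1}] r7c5 is down to just 1. So r7c5=1.
Step 39. [r7c4∈{5}] nothing but 5 survives at r7c4, so r7c4=5.
Step 40. [r1c4∈{8}] nothing but 8 survives at r1c4. So r1c4=8.
Step 41. [r7c8∈{2}] r7c8's peers cover all but 2. So r7c8=2.
Step 42. [r6c8∈{3}] r6c8's peers cover all but 3, so r6c8=3.
Step 43. [r3c9∈{8}] r3c9 has the single candidate 8 ⇒ r3c9=8.
Step 44. [r2c8∈{4}] r2c8 has the single candidate 4. So r2c8=4.
Step 45. [r4c5∈{9}] only 9 remains possible at r4c5. So r4c5=9.
Step 46. [r2c6∈{6}] r2c6 is down to just 6, so r2c6=6.
Step 47. [r1c5∈{4}] r1c5 is down to just 4 ⇒ r1c5=4.

Answer: 9 3 5 8 4 2 1 6 7 / 8 7 1 9 5 6 2 4 3 / 4 6 2 1 3 7 5 9 8 / 7 4 8 3 9 1 6 5 2 / 6 5 3 7 2 4 9 8 1 / 1 2 9 6 8 5 7 3 4 / 3 8 7 5 1 9 4 2 6 / 5 1 4 2 6 8 3 7 9 / 2 9 6 4 7 3 8 1 5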